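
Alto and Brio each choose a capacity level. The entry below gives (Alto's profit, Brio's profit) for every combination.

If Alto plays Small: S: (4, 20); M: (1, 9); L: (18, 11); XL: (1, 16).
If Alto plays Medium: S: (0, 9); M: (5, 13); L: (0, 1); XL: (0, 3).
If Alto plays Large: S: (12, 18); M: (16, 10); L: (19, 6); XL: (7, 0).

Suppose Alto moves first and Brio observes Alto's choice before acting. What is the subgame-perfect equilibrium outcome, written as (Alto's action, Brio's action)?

(Large, S)

Solve by backward induction (Alto leads).
- Small: Brio compares 20, 9, 11, 16 and picks S; Alto would get 4.
- Medium: Brio compares 9, 13, 1, 3 and picks M; Alto would get 5.
- Large: Brio compares 18, 10, 6, 0 and picks S; Alto would get 12.
Maximizing over 4, 5, 12, Alto chooses Large. Subgame-perfect outcome: (Large, S) with payoffs (12, 18).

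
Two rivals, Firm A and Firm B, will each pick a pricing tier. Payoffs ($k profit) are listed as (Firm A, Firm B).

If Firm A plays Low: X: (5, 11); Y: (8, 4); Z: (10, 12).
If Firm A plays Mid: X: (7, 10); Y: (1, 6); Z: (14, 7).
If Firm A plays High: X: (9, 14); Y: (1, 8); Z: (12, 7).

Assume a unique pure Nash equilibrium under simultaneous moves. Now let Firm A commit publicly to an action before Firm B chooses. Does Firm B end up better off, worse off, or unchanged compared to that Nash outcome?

Firm B best-responds to each possible Firm A move:
- Low: BR = Z, leader payoff 10.
- Mid: BR = X, leader payoff 7.
- High: BR = X, leader payoff 9.
Maximizing over 10, 7, 9, Firm A chooses Low. Subgame-perfect outcome: (Low, Z) with payoffs (10, 12).
For the simultaneous game, intersect best replies.
Firm A's best replies: X→High; Y→Low; Z→Mid.
Firm B's best replies: Low→Z; Mid→X; High→X.
The unique mutual best reply is (High, X), giving (9, 14).
Firm B earns 12 sequentially versus 14 at the Nash outcome: worse off.

worse off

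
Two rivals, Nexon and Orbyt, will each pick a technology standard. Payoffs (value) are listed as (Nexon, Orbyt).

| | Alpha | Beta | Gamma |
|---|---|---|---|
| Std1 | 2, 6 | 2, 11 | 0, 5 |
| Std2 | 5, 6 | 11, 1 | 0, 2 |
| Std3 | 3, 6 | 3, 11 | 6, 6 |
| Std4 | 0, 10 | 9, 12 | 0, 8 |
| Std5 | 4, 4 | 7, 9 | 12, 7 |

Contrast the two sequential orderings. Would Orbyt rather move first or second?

If Nexon leads: Orbyt's best replies are Std1→Beta, Std2→Alpha, Std3→Beta, Std4→Beta, Std5→Beta; Nexon's induced payoffs 2, 5, 3, 9, 7; outcome (Std4, Beta), payoffs (9, 12).
If Orbyt leads: Nexon's best replies are Alpha→Std2, Beta→Std2, Gamma→Std5; Orbyt's induced payoffs 6, 1, 7; outcome (Std5, Gamma), payoffs (12, 7).
Orbyt gets 7 moving first and 12 moving second, so Orbyt prefers to move second.

second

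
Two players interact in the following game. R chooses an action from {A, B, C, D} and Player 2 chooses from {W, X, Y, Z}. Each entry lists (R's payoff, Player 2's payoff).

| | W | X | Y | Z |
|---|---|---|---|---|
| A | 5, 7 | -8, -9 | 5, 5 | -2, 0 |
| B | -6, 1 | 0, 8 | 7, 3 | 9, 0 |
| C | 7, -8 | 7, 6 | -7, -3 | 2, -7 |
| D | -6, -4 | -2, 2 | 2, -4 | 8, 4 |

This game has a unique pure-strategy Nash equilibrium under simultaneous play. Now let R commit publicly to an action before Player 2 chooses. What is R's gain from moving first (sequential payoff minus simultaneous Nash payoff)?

Work backward from Player 2's decision.
- A: Player 2 compares 7, -9, 5, 0 and picks W; R would get 5.
- B: Player 2 compares 1, 8, 3, 0 and picks X; R would get 0.
- C: Player 2 compares -8, 6, -3, -7 and picks X; R would get 7.
- D: Player 2 compares -4, 2, -4, 4 and picks Z; R would get 8.
Among 5, 0, 7, 8, the best is 8 at D. Subgame-perfect outcome: (D, Z) with payoffs (8, 4).
For the simultaneous game, intersect best replies.
R's best replies: W→C; X→C; Y→B; Z→B.
Player 2's best replies: A→W; B→X; C→X; D→Z.
Only (C, X) has each player best-responding; Nash payoffs (7, 6).
R's commitment gain: 8 − 7 = 1.

1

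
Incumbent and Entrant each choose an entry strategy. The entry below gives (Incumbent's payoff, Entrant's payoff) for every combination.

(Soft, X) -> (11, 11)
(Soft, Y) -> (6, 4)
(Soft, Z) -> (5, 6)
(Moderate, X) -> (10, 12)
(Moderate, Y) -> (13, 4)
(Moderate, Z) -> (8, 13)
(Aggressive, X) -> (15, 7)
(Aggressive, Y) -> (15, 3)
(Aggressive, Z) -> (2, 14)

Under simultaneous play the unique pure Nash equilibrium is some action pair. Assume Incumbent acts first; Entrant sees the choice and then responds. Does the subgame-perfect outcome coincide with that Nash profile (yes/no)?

Backward induction with Incumbent moving first.
- Soft: BR = X, leader payoff 11.
- Moderate: BR = Z, leader payoff 8.
- Aggressive: BR = Z, leader payoff 2.
Maximizing over 11, 8, 2, Incumbent chooses Soft. Subgame-perfect outcome: (Soft, X) with payoffs (11, 11).
Under simultaneous play:
Incumbent's best replies: X→Aggressive; Y→Aggressive; Z→Moderate.
Entrant's best replies: Soft→X; Moderate→Z; Aggressive→Z.
Only (Moderate, Z) has each player best-responding; Nash payoffs (8, 13).
Sequential outcome (Soft, X) differs from the Nash profile (Moderate, Z).

no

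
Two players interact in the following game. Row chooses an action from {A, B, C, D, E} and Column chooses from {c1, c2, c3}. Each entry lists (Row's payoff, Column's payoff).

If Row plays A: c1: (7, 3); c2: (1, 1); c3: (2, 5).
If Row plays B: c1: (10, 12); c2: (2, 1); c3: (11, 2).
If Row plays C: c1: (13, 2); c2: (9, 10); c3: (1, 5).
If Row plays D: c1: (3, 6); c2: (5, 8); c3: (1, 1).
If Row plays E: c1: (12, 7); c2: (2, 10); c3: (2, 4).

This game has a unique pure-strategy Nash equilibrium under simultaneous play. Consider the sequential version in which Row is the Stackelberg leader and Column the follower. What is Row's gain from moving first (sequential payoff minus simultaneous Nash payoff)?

Solve by backward induction (Row leads).
- A: BR = c3, leader payoff 2.
- B: BR = c1, leader payoff 10.
- C: BR = c2, leader payoff 9.
- D: BR = c2, leader payoff 5.
- E: BR = c2, leader payoff 2.
Maximizing over 2, 10, 9, 5, 2, Row chooses B. Subgame-perfect outcome: (B, c1) with payoffs (10, 12).
Now find the simultaneous Nash equilibrium.
Row's best replies: c1→C; c2→C; c3→B.
Column's best replies: A→c3; B→c1; C→c2; D→c2; E→c2.
Only (C, c2) has each player best-responding; Nash payoffs (9, 10).
Row's commitment gain: 10 − 9 = 1.

1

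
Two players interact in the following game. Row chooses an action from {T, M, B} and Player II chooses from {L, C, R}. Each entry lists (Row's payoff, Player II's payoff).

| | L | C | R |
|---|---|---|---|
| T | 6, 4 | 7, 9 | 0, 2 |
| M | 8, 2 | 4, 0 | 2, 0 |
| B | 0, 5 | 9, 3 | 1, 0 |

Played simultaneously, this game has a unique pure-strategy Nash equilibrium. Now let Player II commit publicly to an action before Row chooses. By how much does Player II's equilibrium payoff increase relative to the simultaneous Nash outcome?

1

Backward induction with Player II moving first.
- L: Row compares 6, 8, 0 and picks M; Player II would get 2.
- C: Row compares 7, 4, 9 and picks B; Player II would get 3.
- R: Row compares 0, 2, 1 and picks M; Player II would get 0.
Among 2, 3, 0, the best is 3 at C. Subgame-perfect outcome: (B, C) with payoffs (9, 3).
For the simultaneous game, intersect best replies.
Row's best replies: L→M; C→B; R→M.
Player II's best replies: T→C; M→L; B→L.
Only (M, L) has each player best-responding; Nash payoffs (8, 2).
Player II's commitment gain: 3 − 2 = 1.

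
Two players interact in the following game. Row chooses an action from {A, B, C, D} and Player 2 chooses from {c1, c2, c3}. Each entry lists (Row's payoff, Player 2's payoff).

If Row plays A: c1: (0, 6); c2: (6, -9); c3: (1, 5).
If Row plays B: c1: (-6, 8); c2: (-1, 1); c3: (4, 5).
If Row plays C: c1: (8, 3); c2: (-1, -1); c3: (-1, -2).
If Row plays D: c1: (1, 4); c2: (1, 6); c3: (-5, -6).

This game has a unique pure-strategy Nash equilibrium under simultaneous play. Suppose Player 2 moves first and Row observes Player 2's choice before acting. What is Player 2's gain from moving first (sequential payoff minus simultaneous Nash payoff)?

2

Work backward from Row's decision.
- c1: Row compares 0, -6, 8, 1 and picks C; Player 2 would get 3.
- c2: Row compares 6, -1, -1, 1 and picks A; Player 2 would get -9.
- c3: Row compares 1, 4, -1, -5 and picks B; Player 2 would get 5.
Maximizing over 3, -9, 5, Player 2 chooses c3. Subgame-perfect outcome: (B, c3) with payoffs (4, 5).
Now find the simultaneous Nash equilibrium.
Row's best replies: c1→C; c2→A; c3→B.
Player 2's best replies: A→c1; B→c1; C→c1; D→c2.
Only (C, c1) has each player best-responding; Nash payoffs (8, 3).
Player 2's commitment gain: 5 − 3 = 2.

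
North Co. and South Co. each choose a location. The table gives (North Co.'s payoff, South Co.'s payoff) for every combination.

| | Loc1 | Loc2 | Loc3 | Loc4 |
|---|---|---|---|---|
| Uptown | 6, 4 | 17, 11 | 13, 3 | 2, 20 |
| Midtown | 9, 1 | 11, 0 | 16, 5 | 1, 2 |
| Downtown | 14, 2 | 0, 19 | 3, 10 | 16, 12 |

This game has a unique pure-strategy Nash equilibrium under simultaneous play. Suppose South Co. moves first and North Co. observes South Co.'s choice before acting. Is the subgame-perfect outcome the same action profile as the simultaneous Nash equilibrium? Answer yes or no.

North Co. best-responds to each possible South Co. move:
- Loc1 → North Co. plays Downtown (best of 6, 9, 14); South Co. gets 2.
- Loc2 → North Co. plays Uptown (best of 17, 11, 0); South Co. gets 11.
- Loc3 → North Co. plays Midtown (best of 13, 16, 3); South Co. gets 5.
- Loc4 → North Co. plays Downtown (best of 2, 1, 16); South Co. gets 12.
Among 2, 11, 5, 12, the best is 12 at Loc4. Subgame-perfect outcome: (Downtown, Loc4) with payoffs (16, 12).
For the simultaneous game, intersect best replies.
North Co.'s best replies: Loc1→Downtown; Loc2→Uptown; Loc3→Midtown; Loc4→Downtown.
South Co.'s best replies: Uptown→Loc4; Midtown→Loc3; Downtown→Loc2.
The unique mutual best reply is (Midtown, Loc3), giving (16, 5).
Sequential outcome (Downtown, Loc4) differs from the Nash profile (Midtown, Loc3).

no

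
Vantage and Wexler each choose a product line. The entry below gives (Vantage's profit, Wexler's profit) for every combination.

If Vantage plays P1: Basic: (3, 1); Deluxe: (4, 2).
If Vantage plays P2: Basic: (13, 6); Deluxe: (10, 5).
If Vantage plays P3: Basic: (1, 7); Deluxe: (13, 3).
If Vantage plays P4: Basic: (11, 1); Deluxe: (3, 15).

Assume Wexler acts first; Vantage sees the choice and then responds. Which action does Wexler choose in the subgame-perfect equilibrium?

Basic

Solve by backward induction (Wexler leads).
- Basic: Vantage compares 3, 13, 1, 11 and picks P2; Wexler would get 6.
- Deluxe: Vantage compares 4, 10, 13, 3 and picks P3; Wexler would get 3.
Maximizing over 6, 3, Wexler chooses Basic. Subgame-perfect outcome: (P2, Basic) with payoffs (13, 6).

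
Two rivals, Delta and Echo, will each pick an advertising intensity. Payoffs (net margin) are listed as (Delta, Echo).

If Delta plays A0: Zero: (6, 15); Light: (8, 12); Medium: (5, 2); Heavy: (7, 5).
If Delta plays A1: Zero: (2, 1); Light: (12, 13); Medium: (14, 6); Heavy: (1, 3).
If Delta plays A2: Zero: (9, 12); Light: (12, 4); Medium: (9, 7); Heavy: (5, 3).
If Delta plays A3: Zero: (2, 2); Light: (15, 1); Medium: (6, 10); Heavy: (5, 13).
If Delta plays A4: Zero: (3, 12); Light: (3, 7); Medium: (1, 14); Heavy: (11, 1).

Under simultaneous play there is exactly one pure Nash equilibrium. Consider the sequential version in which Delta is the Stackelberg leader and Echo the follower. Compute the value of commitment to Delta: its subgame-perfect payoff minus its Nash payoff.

Backward induction with Delta moving first.
- A0 → Echo plays Zero (best of 15, 12, 2, 5); Delta gets 6.
- A1 → Echo plays Light (best of 1, 13, 6, 3); Delta gets 12.
- A2 → Echo plays Zero (best of 12, 4, 7, 3); Delta gets 9.
- A3 → Echo plays Heavy (best of 2, 1, 10, 13); Delta gets 5.
- A4 → Echo plays Medium (best of 12, 7, 14, 1); Delta gets 1.
Maximizing over 6, 12, 9, 5, 1, Delta chooses A1. Subgame-perfect outcome: (A1, Light) with payoffs (12, 13).
Now find the simultaneous Nash equilibrium.
Delta's best replies: Zero→A2; Light→A3; Medium→A1; Heavy→A4.
Echo's best replies: A0→Zero; A1→Light; A2→Zero; A3→Heavy; A4→Medium.
Only (A2, Zero) has each player best-responding; Nash payoffs (9, 12).
Delta's commitment gain: 12 − 9 = 3.

3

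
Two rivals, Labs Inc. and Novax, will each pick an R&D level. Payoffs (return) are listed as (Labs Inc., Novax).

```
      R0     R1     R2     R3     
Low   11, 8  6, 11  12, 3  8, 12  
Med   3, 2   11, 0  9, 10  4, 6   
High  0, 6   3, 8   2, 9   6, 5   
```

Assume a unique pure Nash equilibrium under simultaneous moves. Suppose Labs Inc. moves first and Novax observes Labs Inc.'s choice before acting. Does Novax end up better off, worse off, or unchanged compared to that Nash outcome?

Backward induction with Labs Inc. moving first.
- Low: Novax compares 8, 11, 3, 12 and picks R3; Labs Inc. would get 8.
- Med: Novax compares 2, 0, 10, 6 and picks R2; Labs Inc. would get 9.
- High: Novax compares 6, 8, 9, 5 and picks R2; Labs Inc. would get 2.
Labs Inc.'s induced payoffs are 8, 9, 2, so Labs Inc. commits to Med. Subgame-perfect outcome: (Med, R2) with payoffs (9, 10).
For the simultaneous game, intersect best replies.
Labs Inc.'s best replies: R0→Low; R1→Med; R2→Low; R3→Low.
Novax's best replies: Low→R3; Med→R2; High→R2.
Only (Low, R3) has each player best-responding; Nash payoffs (8, 12).
Novax earns 10 sequentially versus 12 at the Nash outcome: worse off.

worse off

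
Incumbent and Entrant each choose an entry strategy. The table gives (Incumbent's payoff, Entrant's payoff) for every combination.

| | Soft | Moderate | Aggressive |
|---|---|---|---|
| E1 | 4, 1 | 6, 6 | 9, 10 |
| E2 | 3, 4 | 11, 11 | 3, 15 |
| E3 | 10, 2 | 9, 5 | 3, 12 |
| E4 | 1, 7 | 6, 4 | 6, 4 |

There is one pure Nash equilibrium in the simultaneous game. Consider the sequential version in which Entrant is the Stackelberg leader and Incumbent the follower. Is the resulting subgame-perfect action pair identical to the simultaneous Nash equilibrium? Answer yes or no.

no

Backward induction with Entrant moving first.
- Soft → Incumbent plays E3 (best of 4, 3, 10, 1); Entrant gets 2.
- Moderate → Incumbent plays E2 (best of 6, 11, 9, 6); Entrant gets 11.
- Aggressive → Incumbent plays E1 (best of 9, 3, 3, 6); Entrant gets 10.
Entrant's induced payoffs are 2, 11, 10, so Entrant commits to Moderate. Subgame-perfect outcome: (E2, Moderate) with payoffs (11, 11).
Under simultaneous play:
Incumbent's best replies: Soft→E3; Moderate→E2; Aggressive→E1.
Entrant's best replies: E1→Aggressive; E2→Aggressive; E3→Aggressive; E4→Soft.
Only (E1, Aggressive) has each player best-responding; Nash payoffs (9, 10).
Sequential outcome (E2, Moderate) differs from the Nash profile (E1, Aggressive).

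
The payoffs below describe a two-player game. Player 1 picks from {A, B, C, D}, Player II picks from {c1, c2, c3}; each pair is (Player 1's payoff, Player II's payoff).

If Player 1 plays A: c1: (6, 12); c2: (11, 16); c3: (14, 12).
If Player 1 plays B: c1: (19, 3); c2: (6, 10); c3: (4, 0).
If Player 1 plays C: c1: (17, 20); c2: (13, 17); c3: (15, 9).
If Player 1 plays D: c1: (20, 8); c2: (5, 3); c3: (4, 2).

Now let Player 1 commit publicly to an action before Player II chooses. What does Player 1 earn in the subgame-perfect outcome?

20

Solve by backward induction (Player 1 leads).
- A: BR = c2, leader payoff 11.
- B: BR = c2, leader payoff 6.
- C: BR = c1, leader payoff 17.
- D: BR = c1, leader payoff 20.
Maximizing over 11, 6, 17, 20, Player 1 chooses D. Subgame-perfect outcome: (D, c1) with payoffs (20, 8).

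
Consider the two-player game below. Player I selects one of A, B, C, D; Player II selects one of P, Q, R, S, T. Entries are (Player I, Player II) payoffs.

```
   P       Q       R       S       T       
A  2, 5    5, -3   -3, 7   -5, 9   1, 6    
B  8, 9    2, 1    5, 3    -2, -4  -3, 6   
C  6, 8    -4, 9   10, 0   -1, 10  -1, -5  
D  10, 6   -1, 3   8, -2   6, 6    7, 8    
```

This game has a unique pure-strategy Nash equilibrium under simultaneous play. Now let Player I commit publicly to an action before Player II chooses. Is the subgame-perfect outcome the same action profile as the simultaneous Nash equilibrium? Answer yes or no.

no

Solve by backward induction (Player I leads).
- A → Player II plays S (best of 5, -3, 7, 9, 6); Player I gets -5.
- B → Player II plays P (best of 9, 1, 3, -4, 6); Player I gets 8.
- C → Player II plays S (best of 8, 9, 0, 10, -5); Player I gets -1.
- D → Player II plays T (best of 6, 3, -2, 6, 8); Player I gets 7.
Player I's induced payoffs are -5, 8, -1, 7, so Player I commits to B. Subgame-perfect outcome: (B, P) with payoffs (8, 9).
Under simultaneous play:
Player I's best replies: P→D; Q→A; R→C; S→D; T→D.
Player II's best replies: A→S; B→P; C→S; D→T.
The unique mutual best reply is (D, T), giving (7, 8).
Sequential outcome (B, P) differs from the Nash profile (D, T).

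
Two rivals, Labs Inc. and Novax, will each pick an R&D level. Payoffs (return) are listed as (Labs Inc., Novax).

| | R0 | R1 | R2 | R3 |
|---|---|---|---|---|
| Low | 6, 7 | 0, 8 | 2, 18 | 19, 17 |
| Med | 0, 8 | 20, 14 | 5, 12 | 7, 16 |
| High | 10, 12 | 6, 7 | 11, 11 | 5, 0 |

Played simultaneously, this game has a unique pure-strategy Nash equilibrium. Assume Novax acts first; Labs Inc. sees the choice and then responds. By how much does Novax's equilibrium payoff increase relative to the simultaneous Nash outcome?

5

Labs Inc. best-responds to each possible Novax move:
- R0: Labs Inc. compares 6, 0, 10 and picks High; Novax would get 12.
- R1: Labs Inc. compares 0, 20, 6 and picks Med; Novax would get 14.
- R2: Labs Inc. compares 2, 5, 11 and picks High; Novax would get 11.
- R3: Labs Inc. compares 19, 7, 5 and picks Low; Novax would get 17.
Novax's induced payoffs are 12, 14, 11, 17, so Novax commits to R3. Subgame-perfect outcome: (Low, R3) with payoffs (19, 17).
Now find the simultaneous Nash equilibrium.
Labs Inc.'s best replies: R0→High; R1→Med; R2→High; R3→Low.
Novax's best replies: Low→R2; Med→R3; High→R0.
Only (High, R0) has each player best-responding; Nash payoffs (10, 12).
Novax's commitment gain: 17 − 12 = 5.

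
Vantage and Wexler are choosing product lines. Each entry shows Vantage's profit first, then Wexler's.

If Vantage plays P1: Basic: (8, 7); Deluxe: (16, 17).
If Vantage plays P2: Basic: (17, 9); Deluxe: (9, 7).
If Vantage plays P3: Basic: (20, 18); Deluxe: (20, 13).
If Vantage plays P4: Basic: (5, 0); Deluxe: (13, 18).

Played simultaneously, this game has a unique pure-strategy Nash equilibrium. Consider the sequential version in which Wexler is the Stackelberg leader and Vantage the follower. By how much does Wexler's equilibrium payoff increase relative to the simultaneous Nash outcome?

0

Backward induction with Wexler moving first.
- Basic → Vantage plays P3 (best of 8, 17, 20, 5); Wexler gets 18.
- Deluxe → Vantage plays P3 (best of 16, 9, 20, 13); Wexler gets 13.
Maximizing over 18, 13, Wexler chooses Basic. Subgame-perfect outcome: (P3, Basic) with payoffs (20, 18).
Under simultaneous play:
Vantage's best replies: Basic→P3; Deluxe→P3.
Wexler's best replies: P1→Deluxe; P2→Basic; P3→Basic; P4→Deluxe.
The unique mutual best reply is (P3, Basic), giving (20, 18).
Wexler's commitment gain: 18 − 18 = 0.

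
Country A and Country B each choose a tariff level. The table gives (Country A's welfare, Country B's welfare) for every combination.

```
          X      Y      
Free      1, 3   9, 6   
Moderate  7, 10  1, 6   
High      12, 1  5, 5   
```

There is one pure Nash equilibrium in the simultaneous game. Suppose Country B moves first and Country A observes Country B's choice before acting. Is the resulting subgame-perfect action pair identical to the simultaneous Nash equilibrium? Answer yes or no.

yes

Work backward from Country A's decision.
- X: Country A compares 1, 7, 12 and picks High; Country B would get 1.
- Y: Country A compares 9, 1, 5 and picks Free; Country B would get 6.
Among 1, 6, the best is 6 at Y. Subgame-perfect outcome: (Free, Y) with payoffs (9, 6).
Under simultaneous play:
Country A's best replies: X→High; Y→Free.
Country B's best replies: Free→Y; Moderate→X; High→Y.
Only (Free, Y) has each player best-responding; Nash payoffs (9, 6).
Sequential outcome (Free, Y) coincides with the Nash profile (Free, Y).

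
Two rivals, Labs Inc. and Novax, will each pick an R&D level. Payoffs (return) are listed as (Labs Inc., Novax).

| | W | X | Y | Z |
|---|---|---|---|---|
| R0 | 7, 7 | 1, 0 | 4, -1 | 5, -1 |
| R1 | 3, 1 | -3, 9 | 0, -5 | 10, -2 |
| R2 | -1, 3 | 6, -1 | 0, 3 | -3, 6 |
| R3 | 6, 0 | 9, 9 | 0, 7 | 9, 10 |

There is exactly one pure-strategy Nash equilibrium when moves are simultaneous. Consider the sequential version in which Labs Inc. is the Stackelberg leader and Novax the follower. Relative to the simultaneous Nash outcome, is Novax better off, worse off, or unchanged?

better off

Solve by backward induction (Labs Inc. leads).
- R0: BR = W, leader payoff 7.
- R1: BR = X, leader payoff -3.
- R2: BR = Z, leader payoff -3.
- R3: BR = Z, leader payoff 9.
Labs Inc.'s induced payoffs are 7, -3, -3, 9, so Labs Inc. commits to R3. Subgame-perfect outcome: (R3, Z) with payoffs (9, 10).
Now find the simultaneous Nash equilibrium.
Labs Inc.'s best replies: W→R0; X→R3; Y→R0; Z→R1.
Novax's best replies: R0→W; R1→X; R2→Z; R3→Z.
Only (R0, W) has each player best-responding; Nash payoffs (7, 7).
Novax earns 10 sequentially versus 7 at the Nash outcome: better off.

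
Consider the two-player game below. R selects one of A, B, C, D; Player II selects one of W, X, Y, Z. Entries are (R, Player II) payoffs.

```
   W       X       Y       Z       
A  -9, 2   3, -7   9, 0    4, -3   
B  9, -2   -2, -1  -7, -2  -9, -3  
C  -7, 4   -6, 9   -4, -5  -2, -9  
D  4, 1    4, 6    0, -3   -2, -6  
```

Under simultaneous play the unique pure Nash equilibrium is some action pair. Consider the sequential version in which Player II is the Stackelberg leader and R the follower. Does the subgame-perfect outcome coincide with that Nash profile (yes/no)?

R best-responds to each possible Player II move:
- W → R plays B (best of -9, 9, -7, 4); Player II gets -2.
- X → R plays D (best of 3, -2, -6, 4); Player II gets 6.
- Y → R plays A (best of 9, -7, -4, 0); Player II gets 0.
- Z → R plays A (best of 4, -9, -2, -2); Player II gets -3.
Maximizing over -2, 6, 0, -3, Player II chooses X. Subgame-perfect outcome: (D, X) with payoffs (4, 6).
Under simultaneous play:
R's best replies: W→B; X→D; Y→A; Z→A.
Player II's best replies: A→W; B→X; C→X; D→X.
The unique mutual best reply is (D, X), giving (4, 6).
Sequential outcome (D, X) coincides with the Nash profile (D, X).

yes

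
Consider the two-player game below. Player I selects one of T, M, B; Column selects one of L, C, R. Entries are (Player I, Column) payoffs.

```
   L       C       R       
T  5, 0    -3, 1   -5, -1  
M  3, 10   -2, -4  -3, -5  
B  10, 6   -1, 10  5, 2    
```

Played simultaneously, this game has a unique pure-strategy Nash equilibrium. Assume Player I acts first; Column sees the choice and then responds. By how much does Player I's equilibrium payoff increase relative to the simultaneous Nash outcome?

4

Work backward from Column's decision.
- T → Column plays C (best of 0, 1, -1); Player I gets -3.
- M → Column plays L (best of 10, -4, -5); Player I gets 3.
- B → Column plays C (best of 6, 10, 2); Player I gets -1.
Maximizing over -3, 3, -1, Player I chooses M. Subgame-perfect outcome: (M, L) with payoffs (3, 10).
Under simultaneous play:
Player I's best replies: L→B; C→B; R→B.
Column's best replies: T→C; M→L; B→C.
The unique mutual best reply is (B, C), giving (-1, 10).
Player I's commitment gain: 3 − -1 = 4.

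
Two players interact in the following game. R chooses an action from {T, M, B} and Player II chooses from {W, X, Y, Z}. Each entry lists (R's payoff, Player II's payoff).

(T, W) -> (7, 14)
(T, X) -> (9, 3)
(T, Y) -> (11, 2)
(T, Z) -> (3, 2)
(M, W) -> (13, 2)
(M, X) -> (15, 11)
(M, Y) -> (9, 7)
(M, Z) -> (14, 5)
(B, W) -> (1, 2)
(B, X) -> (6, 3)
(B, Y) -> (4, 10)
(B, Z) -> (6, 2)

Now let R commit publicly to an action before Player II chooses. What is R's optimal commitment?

Player II best-responds to each possible R move:
- T → Player II plays W (best of 14, 3, 2, 2); R gets 7.
- M → Player II plays X (best of 2, 11, 7, 5); R gets 15.
- B → Player II plays Y (best of 2, 3, 10, 2); R gets 4.
R's induced payoffs are 7, 15, 4, so R commits to M. Subgame-perfect outcome: (M, X) with payoffs (15, 11).

M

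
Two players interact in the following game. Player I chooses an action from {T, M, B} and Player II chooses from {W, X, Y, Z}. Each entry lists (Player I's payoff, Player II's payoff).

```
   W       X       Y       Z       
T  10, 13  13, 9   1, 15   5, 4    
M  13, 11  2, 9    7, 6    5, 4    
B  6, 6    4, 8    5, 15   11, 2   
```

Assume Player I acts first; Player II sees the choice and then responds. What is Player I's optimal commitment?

M

Work backward from Player II's decision.
- T: Player II compares 13, 9, 15, 4 and picks Y; Player I would get 1.
- M: Player II compares 11, 9, 6, 4 and picks W; Player I would get 13.
- B: Player II compares 6, 8, 15, 2 and picks Y; Player I would get 5.
Maximizing over 1, 13, 5, Player I chooses M. Subgame-perfect outcome: (M, W) with payoffs (13, 11).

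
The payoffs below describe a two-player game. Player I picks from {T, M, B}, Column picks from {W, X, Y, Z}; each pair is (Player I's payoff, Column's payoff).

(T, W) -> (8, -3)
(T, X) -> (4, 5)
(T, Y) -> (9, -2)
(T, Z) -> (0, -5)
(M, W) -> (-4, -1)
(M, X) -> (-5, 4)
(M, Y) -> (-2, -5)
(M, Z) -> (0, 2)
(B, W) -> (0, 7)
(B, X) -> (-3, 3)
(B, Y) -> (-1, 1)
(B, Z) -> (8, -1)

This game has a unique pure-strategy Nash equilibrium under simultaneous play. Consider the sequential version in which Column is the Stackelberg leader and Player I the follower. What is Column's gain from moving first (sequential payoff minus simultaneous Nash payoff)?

Player I best-responds to each possible Column move:
- W → Player I plays T (best of 8, -4, 0); Column gets -3.
- X → Player I plays T (best of 4, -5, -3); Column gets 5.
- Y → Player I plays T (best of 9, -2, -1); Column gets -2.
- Z → Player I plays B (best of 0, 0, 8); Column gets -1.
Column's induced payoffs are -3, 5, -2, -1, so Column commits to X. Subgame-perfect outcome: (T, X) with payoffs (4, 5).
Now find the simultaneous Nash equilibrium.
Player I's best replies: W→T; X→T; Y→T; Z→B.
Column's best replies: T→X; M→X; B→W.
Only (T, X) has each player best-responding; Nash payoffs (4, 5).
Column's commitment gain: 5 − 5 = 0.

0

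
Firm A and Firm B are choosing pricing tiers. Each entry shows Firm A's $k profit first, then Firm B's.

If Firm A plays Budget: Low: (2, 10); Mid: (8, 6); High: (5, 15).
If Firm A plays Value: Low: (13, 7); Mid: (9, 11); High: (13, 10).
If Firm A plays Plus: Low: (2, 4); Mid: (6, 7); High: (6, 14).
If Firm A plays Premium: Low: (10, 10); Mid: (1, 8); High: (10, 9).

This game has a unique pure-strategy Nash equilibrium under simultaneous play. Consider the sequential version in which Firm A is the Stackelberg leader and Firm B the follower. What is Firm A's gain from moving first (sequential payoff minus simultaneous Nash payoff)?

1

Work backward from Firm B's decision.
- Budget: Firm B compares 10, 6, 15 and picks High; Firm A would get 5.
- Value: Firm B compares 7, 11, 10 and picks Mid; Firm A would get 9.
- Plus: Firm B compares 4, 7, 14 and picks High; Firm A would get 6.
- Premium: Firm B compares 10, 8, 9 and picks Low; Firm A would get 10.
Among 5, 9, 6, 10, the best is 10 at Premium. Subgame-perfect outcome: (Premium, Low) with payoffs (10, 10).
Now find the simultaneous Nash equilibrium.
Firm A's best replies: Low→Value; Mid→Value; High→Value.
Firm B's best replies: Budget→High; Value→Mid; Plus→High; Premium→Low.
Only (Value, Mid) has each player best-responding; Nash payoffs (9, 11).
Firm A's commitment gain: 10 − 9 = 1.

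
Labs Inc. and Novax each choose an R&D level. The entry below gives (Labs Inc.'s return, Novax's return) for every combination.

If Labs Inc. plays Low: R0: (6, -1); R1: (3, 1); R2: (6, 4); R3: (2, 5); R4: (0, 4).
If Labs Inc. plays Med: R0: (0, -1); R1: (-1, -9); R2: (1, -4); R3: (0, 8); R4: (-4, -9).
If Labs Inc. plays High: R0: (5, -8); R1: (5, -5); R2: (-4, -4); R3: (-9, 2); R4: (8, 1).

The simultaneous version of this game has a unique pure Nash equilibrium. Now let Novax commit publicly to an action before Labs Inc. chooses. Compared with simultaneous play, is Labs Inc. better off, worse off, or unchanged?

Work backward from Labs Inc.'s decision.
- R0: Labs Inc. compares 6, 0, 5 and picks Low; Novax would get -1.
- R1: Labs Inc. compares 3, -1, 5 and picks High; Novax would get -5.
- R2: Labs Inc. compares 6, 1, -4 and picks Low; Novax would get 4.
- R3: Labs Inc. compares 2, 0, -9 and picks Low; Novax would get 5.
- R4: Labs Inc. compares 0, -4, 8 and picks High; Novax would get 1.
Novax's induced payoffs are -1, -5, 4, 5, 1, so Novax commits to R3. Subgame-perfect outcome: (Low, R3) with payoffs (2, 5).
Under simultaneous play:
Labs Inc.'s best replies: R0→Low; R1→High; R2→Low; R3→Low; R4→High.
Novax's best replies: Low→R3; Med→R3; High→R3.
The unique mutual best reply is (Low, R3), giving (2, 5).
Labs Inc. earns 2 sequentially versus 2 at the Nash outcome: unchanged.

unchanged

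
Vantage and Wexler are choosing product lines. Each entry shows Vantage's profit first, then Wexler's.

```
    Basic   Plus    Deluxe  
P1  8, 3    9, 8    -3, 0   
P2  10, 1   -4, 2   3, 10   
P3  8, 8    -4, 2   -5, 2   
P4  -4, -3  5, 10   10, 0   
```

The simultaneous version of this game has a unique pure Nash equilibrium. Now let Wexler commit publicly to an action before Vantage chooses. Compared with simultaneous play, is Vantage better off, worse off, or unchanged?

unchanged

Solve by backward induction (Wexler leads).
- Basic: Vantage compares 8, 10, 8, -4 and picks P2; Wexler would get 1.
- Plus: Vantage compares 9, -4, -4, 5 and picks P1; Wexler would get 8.
- Deluxe: Vantage compares -3, 3, -5, 10 and picks P4; Wexler would get 0.
Wexler's induced payoffs are 1, 8, 0, so Wexler commits to Plus. Subgame-perfect outcome: (P1, Plus) with payoffs (9, 8).
Now find the simultaneous Nash equilibrium.
Vantage's best replies: Basic→P2; Plus→P1; Deluxe→P4.
Wexler's best replies: P1→Plus; P2→Deluxe; P3→Basic; P4→Plus.
The unique mutual best reply is (P1, Plus), giving (9, 8).
Vantage earns 9 sequentially versus 9 at the Nash outcome: unchanged.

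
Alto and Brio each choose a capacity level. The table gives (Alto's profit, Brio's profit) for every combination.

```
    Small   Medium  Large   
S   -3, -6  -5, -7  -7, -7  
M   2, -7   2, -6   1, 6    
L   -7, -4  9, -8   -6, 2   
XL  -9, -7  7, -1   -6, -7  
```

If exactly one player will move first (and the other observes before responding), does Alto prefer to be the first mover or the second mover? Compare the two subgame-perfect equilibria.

first

If Alto leads: Brio's best replies are S→Small, M→Large, L→Large, XL→Medium; Alto's induced payoffs -3, 1, -6, 7; outcome (XL, Medium), payoffs (7, -1).
If Brio leads: Alto's best replies are Small→M, Medium→L, Large→M; Brio's induced payoffs -7, -8, 6; outcome (M, Large), payoffs (1, 6).
Alto gets 7 moving first and 1 moving second, so Alto prefers to move first.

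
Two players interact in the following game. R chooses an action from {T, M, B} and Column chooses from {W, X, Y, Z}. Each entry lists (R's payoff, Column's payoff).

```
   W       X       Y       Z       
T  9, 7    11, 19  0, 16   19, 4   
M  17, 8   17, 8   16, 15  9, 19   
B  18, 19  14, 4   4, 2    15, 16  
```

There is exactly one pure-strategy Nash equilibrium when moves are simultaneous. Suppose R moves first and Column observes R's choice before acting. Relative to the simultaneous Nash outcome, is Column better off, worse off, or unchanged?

Backward induction with R moving first.
- T → Column plays X (best of 7, 19, 16, 4); R gets 11.
- M → Column plays Z (best of 8, 8, 15, 19); R gets 9.
- B → Column plays W (best of 19, 4, 2, 16); R gets 18.
Maximizing over 11, 9, 18, R chooses B. Subgame-perfect outcome: (B, W) with payoffs (18, 19).
Now find the simultaneous Nash equilibrium.
R's best replies: W→B; X→M; Y→M; Z→T.
Column's best replies: T→X; M→Z; B→W.
The unique mutual best reply is (B, W), giving (18, 19).
Column earns 19 sequentially versus 19 at the Nash outcome: unchanged.

unchanged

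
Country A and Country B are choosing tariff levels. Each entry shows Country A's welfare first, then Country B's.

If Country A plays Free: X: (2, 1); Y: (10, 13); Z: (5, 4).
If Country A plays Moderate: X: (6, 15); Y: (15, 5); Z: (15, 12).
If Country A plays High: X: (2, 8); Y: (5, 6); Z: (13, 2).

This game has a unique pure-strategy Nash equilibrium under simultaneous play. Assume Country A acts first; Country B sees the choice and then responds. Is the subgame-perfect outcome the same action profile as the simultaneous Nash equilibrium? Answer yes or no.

Work backward from Country B's decision.
- Free → Country B plays Y (best of 1, 13, 4); Country A gets 10.
- Moderate → Country B plays X (best of 15, 5, 12); Country A gets 6.
- High → Country B plays X (best of 8, 6, 2); Country A gets 2.
Country A's induced payoffs are 10, 6, 2, so Country A commits to Free. Subgame-perfect outcome: (Free, Y) with payoffs (10, 13).
For the simultaneous game, intersect best replies.
Country A's best replies: X→Moderate; Y→Moderate; Z→Moderate.
Country B's best replies: Free→Y; Moderate→X; High→X.
The unique mutual best reply is (Moderate, X), giving (6, 15).
Sequential outcome (Free, Y) differs from the Nash profile (Moderate, X).

no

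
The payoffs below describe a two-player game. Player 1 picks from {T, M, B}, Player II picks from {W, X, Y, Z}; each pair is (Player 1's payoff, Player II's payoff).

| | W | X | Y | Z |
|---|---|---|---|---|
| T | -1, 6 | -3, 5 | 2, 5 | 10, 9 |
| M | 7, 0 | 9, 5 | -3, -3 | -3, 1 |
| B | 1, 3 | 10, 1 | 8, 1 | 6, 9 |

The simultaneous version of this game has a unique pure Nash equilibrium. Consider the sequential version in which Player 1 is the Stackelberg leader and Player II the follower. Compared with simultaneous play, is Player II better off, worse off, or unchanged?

unchanged

Solve by backward induction (Player 1 leads).
- T: BR = Z, leader payoff 10.
- M: BR = X, leader payoff 9.
- B: BR = Z, leader payoff 6.
Player 1's induced payoffs are 10, 9, 6, so Player 1 commits to T. Subgame-perfect outcome: (T, Z) with payoffs (10, 9).
Under simultaneous play:
Player 1's best replies: W→M; X→B; Y→B; Z→T.
Player II's best replies: T→Z; M→X; B→Z.
The unique mutual best reply is (T, Z), giving (10, 9).
Player II earns 9 sequentially versus 9 at the Nash outcome: unchanged.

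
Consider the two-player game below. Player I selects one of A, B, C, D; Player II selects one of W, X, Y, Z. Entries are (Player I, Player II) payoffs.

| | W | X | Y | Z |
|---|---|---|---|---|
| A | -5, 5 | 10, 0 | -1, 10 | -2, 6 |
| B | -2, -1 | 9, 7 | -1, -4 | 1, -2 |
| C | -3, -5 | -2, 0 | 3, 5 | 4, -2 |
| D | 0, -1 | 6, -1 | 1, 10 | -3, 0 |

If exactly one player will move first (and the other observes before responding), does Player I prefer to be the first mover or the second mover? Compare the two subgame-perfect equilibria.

first

If Player I leads: Player II's best replies are A→Y, B→X, C→Y, D→Y; Player I's induced payoffs -1, 9, 3, 1; outcome (B, X), payoffs (9, 7).
If Player II leads: Player I's best replies are W→D, X→A, Y→C, Z→C; Player II's induced payoffs -1, 0, 5, -2; outcome (C, Y), payoffs (3, 5).
Player I gets 9 moving first and 3 moving second, so Player I prefers to move first.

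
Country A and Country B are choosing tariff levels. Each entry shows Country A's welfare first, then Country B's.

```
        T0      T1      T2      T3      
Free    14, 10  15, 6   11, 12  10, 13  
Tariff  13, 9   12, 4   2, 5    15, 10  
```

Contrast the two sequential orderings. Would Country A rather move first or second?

first

If Country A leads: Country B's best replies are Free→T3, Tariff→T3; Country A's induced payoffs 10, 15; outcome (Tariff, T3), payoffs (15, 10).
If Country B leads: Country A's best replies are T0→Free, T1→Free, T2→Free, T3→Tariff; Country B's induced payoffs 10, 6, 12, 10; outcome (Free, T2), payoffs (11, 12).
Country A gets 15 moving first and 11 moving second, so Country A prefers to move first.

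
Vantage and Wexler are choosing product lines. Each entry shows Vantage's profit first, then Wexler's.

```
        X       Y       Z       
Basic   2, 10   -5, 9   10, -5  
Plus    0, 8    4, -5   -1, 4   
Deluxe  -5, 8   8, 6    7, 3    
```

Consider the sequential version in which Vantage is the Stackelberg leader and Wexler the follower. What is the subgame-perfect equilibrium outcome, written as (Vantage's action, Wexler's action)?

(Basic, X)

Backward induction with Vantage moving first.
- Basic: Wexler compares 10, 9, -5 and picks X; Vantage would get 2.
- Plus: Wexler compares 8, -5, 4 and picks X; Vantage would get 0.
- Deluxe: Wexler compares 8, 6, 3 and picks X; Vantage would get -5.
Maximizing over 2, 0, -5, Vantage chooses Basic. Subgame-perfect outcome: (Basic, X) with payoffs (2, 10).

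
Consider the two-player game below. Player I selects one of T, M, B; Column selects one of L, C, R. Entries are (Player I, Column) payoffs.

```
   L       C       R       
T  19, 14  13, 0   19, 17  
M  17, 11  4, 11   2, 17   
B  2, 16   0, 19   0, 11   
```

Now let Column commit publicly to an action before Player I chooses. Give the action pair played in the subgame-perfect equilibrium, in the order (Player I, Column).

Backward induction with Column moving first.
- L → Player I plays T (best of 19, 17, 2); Column gets 14.
- C → Player I plays T (best of 13, 4, 0); Column gets 0.
- R → Player I plays T (best of 19, 2, 0); Column gets 17.
Maximizing over 14, 0, 17, Column chooses R. Subgame-perfect outcome: (T, R) with payoffs (19, 17).

(T, R)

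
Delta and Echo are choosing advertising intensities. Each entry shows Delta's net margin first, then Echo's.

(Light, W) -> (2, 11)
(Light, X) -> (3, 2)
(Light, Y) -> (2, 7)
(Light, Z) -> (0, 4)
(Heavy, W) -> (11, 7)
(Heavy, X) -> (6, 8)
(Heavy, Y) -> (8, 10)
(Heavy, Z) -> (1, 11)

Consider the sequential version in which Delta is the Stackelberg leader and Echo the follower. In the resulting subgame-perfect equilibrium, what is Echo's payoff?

11

Echo best-responds to each possible Delta move:
- Light: BR = W, leader payoff 2.
- Heavy: BR = Z, leader payoff 1.
Delta's induced payoffs are 2, 1, so Delta commits to Light. Subgame-perfect outcome: (Light, W) with payoffs (2, 11).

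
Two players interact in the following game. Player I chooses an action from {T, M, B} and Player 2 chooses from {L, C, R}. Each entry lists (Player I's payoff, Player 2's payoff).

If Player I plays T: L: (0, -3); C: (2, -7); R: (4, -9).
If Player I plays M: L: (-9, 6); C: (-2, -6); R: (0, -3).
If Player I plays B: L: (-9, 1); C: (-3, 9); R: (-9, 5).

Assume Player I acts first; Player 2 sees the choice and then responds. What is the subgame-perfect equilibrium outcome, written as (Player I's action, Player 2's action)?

Solve by backward induction (Player I leads).
- T → Player 2 plays L (best of -3, -7, -9); Player I gets 0.
- M → Player 2 plays L (best of 6, -6, -3); Player I gets -9.
- B → Player 2 plays C (best of 1, 9, 5); Player I gets -3.
Maximizing over 0, -9, -3, Player I chooses T. Subgame-perfect outcome: (T, L) with payoffs (0, -3).

(T, L)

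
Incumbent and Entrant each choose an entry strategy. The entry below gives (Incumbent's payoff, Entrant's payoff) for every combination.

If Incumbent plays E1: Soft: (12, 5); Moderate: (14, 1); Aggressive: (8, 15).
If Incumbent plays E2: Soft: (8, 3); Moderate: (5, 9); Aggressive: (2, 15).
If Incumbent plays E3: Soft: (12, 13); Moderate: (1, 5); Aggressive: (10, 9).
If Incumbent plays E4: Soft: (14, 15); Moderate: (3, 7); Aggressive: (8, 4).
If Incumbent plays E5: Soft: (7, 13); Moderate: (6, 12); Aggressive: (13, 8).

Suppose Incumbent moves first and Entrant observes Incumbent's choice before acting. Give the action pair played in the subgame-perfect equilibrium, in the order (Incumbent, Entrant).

Solve by backward induction (Incumbent leads).
- E1: BR = Aggressive, leader payoff 8.
- E2: BR = Aggressive, leader payoff 2.
- E3: BR = Soft, leader payoff 12.
- E4: BR = Soft, leader payoff 14.
- E5: BR = Soft, leader payoff 7.
Incumbent's induced payoffs are 8, 2, 12, 14, 7, so Incumbent commits to E4. Subgame-perfect outcome: (E4, Soft) with payoffs (14, 15).

(E4, Soft)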